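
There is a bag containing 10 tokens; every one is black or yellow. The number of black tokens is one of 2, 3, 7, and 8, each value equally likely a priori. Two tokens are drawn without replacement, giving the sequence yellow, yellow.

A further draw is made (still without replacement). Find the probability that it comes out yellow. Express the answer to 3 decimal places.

0.651

Under each hypothesis, the probability of the observed sequence is: P(data | r = 2) = (8/10)(7/9) = 28/45; P(data | r = 3) = (7/10)(6/9) = 7/15; P(data | r = 7) = (3/10)(2/9) = 1/15; P(data | r = 8) = (2/10)(1/9) = 1/45.
Weighting by the prior gives 1/4 · 28/45 = 7/45, 1/4 · 7/15 = 7/60, 1/4 · 1/15 = 1/60, 1/4 · 1/45 = 1/180; with total 53/180.
Dividing through by the total gives posterior P(r = 2 | data) = 28/53, P(r = 3 | data) = 21/53, P(r = 7 | data) = 3/53, P(r = 8 | data) = 1/53.
The predictive probability is P(yellow next | data) = (3/4)(28/53) + (5/8)(21/53) + (1/8)(3/53) + (0)(1/53) = 69/106.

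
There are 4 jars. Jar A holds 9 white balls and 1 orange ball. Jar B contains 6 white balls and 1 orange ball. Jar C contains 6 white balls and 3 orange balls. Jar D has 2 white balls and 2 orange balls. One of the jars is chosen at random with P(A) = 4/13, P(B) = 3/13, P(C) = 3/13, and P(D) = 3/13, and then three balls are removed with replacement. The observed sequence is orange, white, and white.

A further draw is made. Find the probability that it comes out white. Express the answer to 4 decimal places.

The likelihood of the observed sequence under each hypothesis: P(data | jar A) = (1/10)(9/10)(9/10) = 0.081; P(data | jar B) = (1/7)(6/7)(6/7) = 0.10496; P(data | jar C) = (3/9)(6/9)(6/9) = 0.14815; P(data | jar D) = (2/4)(2/4)(2/4) = 0.125.
Multiplying each by its prior: 4/13 · 0.081 = 0.024923, 3/13 · 0.10496 = 0.024221, 3/13 · 0.14815 = 0.034188, 3/13 · 0.125 = 0.028846; summing to 0.11218.
The posterior is then P(jar A | data) = 0.22217, P(jar B | data) = 0.21591, P(jar C | data) = 0.30477, P(jar D | data) = 0.25715.
Averaging over the posterior, P(white next | data) = (9/10)(0.22217) + (6/7)(0.21591) + (2/3)(0.30477) + (1/2)(0.25715) = 0.71678.

0.7168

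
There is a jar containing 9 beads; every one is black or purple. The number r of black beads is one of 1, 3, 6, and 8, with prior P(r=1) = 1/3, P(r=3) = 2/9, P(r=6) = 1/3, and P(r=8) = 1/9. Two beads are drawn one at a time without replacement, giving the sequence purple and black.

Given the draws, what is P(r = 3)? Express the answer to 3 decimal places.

The likelihood of the observed sequence under each hypothesis: P(data | r = 1) = (8/9)(1/8) = 1/9; P(data | r = 3) = (6/9)(3/8) = 1/4; P(data | r = 6) = (3/9)(6/8) = 1/4; P(data | r = 8) = (1/9)(8/8) = 1/9.
The prior-weighted likelihoods are 1/3 · 1/9 = 1/27, 2/9 · 1/4 = 1/18, 1/3 · 1/4 = 1/12, 1/9 · 1/9 = 1/81; with total 61/324.
Hence P(r = 3 | data) = (1/18) / (61/324) = 18/61.

0.295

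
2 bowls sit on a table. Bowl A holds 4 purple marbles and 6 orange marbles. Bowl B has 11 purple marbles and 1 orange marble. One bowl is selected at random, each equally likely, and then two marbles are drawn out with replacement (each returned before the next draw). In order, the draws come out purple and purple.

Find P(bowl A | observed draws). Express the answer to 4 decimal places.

Under each hypothesis, the probability of the observed sequence is: P(data | bowl A) = (4/10)(4/10) = 0.16; P(data | bowl B) = (11/12)(11/12) = 0.84028.
Multiplying each by its prior: 1/2 · 0.16 = 0.08, 1/2 · 0.84028 = 0.42014; these sum to 0.50014.
Therefore the posterior P(bowl A | data) = (0.08) / (0.50014) = 0.15996.

0.1600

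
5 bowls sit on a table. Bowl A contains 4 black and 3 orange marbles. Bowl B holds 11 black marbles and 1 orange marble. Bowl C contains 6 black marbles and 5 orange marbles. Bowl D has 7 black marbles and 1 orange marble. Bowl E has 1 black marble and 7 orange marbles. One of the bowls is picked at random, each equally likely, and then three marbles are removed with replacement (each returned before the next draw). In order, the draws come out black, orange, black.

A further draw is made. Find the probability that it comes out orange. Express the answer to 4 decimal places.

0.3326

The likelihood of the observed sequence under each hypothesis: P(data | bowl A) = (4/7)(3/7)(4/7) = 0.13994; P(data | bowl B) = (11/12)(1/12)(11/12) = 0.070023; P(data | bowl C) = (6/11)(5/11)(6/11) = 0.13524; P(data | bowl D) = (7/8)(1/8)(7/8) = 0.095703; P(data | bowl E) = (1/8)(7/8)(1/8) = 0.013672.
Multiplying each by its prior: 1/5 · 0.13994 = 0.027988, 1/5 · 0.070023 = 0.014005, 1/5 · 0.13524 = 0.027047, 1/5 · 0.095703 = 0.019141, 1/5 · 0.013672 = 0.0027344; with total 0.090915.
Dividing through by the total gives posterior P(bowl A | data) = 0.30785, P(bowl B | data) = 0.15404, P(bowl C | data) = 0.2975, P(bowl D | data) = 0.21053, P(bowl E | data) = 0.030076.
So P(orange next | data) = Σ P(orange next | H) P(H | data) = (3/7)(0.30785) + (1/12)(0.15404) + (5/11)(0.2975) + (1/8)(0.21053) + (7/8)(0.030076) = 0.33263.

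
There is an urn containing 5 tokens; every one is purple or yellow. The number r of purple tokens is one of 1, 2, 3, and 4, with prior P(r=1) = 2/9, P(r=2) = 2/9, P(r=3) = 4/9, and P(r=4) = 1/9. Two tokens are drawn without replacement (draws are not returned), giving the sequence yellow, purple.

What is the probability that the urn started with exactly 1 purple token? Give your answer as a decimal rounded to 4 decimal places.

Compute the likelihood of the observed sequence for each case: P(data | r = 1) = (4/5)(1/4) = 1/5; P(data | r = 2) = (3/5)(2/4) = 3/10; P(data | r = 3) = (2/5)(3/4) = 3/10; P(data | r = 4) = (1/5)(4/4) = 1/5.
Weighting by the prior gives 2/9 · 1/5 = 2/45, 2/9 · 3/10 = 1/15, 4/9 · 3/10 = 2/15, 1/9 · 1/5 = 1/45; with total 4/15.
Hence P(r = 1 | data) = (2/45) / (4/15) = 1/6.

0.1667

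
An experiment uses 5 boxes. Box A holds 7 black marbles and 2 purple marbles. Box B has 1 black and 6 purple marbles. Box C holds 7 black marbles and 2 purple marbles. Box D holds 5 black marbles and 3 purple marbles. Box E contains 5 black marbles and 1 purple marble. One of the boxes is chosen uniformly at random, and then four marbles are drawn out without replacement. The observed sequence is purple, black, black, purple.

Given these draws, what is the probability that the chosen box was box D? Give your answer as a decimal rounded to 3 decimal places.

For each hypothesis, P(data | H) works out to: P(data | box A) = (2/9)(7/8)(6/7)(1/6) = 1/36; P(data | box B) = (6/7)(1/6)(0/5) = 0; P(data | box C) = (2/9)(7/8)(6/7)(1/6) = 1/36; P(data | box D) = (3/8)(5/7)(4/6)(2/5) = 1/14; P(data | box E) = (1/6)(5/5)(4/4)(0/3) = 0.
Weighting by the prior gives 1/5 · 1/36 = 1/180, 1/5 · 0 = 0, 1/5 · 1/36 = 1/180, 1/5 · 1/14 = 1/70, 1/5 · 0 = 0; these sum to 8/315.
By Bayes' rule, P(box D | data) = (1/70) / (8/315) = 9/16.

0.563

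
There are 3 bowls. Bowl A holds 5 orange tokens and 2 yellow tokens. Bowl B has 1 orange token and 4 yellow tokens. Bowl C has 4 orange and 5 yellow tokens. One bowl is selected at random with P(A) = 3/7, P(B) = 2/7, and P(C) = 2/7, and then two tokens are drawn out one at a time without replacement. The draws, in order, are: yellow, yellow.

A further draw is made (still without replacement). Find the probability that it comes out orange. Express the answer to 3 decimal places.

Compute the likelihood of the observed sequence for each case: P(data | bowl A) = (2/7)(1/6) = 0.047619; P(data | bowl B) = (4/5)(3/4) = 0.6; P(data | bowl C) = (5/9)(4/8) = 0.27778.
Weighting by the prior gives 3/7 · 0.047619 = 0.020408, 2/7 · 0.6 = 0.17143, 2/7 · 0.27778 = 0.079365; with total 0.2712.
The posterior is then P(bowl A | data) = 0.075251, P(bowl B | data) = 0.63211, P(bowl C | data) = 0.29264.
So P(orange next | data) = Σ P(orange next | H) P(H | data) = (1)(0.075251) + (1/3)(0.63211) + (4/7)(0.29264) = 0.45318.

0.453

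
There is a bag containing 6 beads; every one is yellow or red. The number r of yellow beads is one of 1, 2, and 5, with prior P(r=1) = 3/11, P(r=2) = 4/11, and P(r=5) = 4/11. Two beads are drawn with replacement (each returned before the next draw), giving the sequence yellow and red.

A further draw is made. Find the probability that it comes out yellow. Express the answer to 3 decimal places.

Compute the likelihood of the observed sequence for each case: P(data | r = 1) = (1/6)(5/6) = 5/36; P(data | r = 2) = (2/6)(4/6) = 2/9; P(data | r = 5) = (5/6)(1/6) = 5/36.
The prior-weighted likelihoods are 3/11 · 5/36 = 5/132, 4/11 · 2/9 = 8/99, 4/11 · 5/36 = 5/99; with total 67/396.
Dividing through by the total gives posterior P(r = 1 | data) = 15/67, P(r = 2 | data) = 32/67, P(r = 5 | data) = 20/67.
The predictive probability is P(yellow next | data) = (1/6)(15/67) + (1/3)(32/67) + (5/6)(20/67) = 179/402.

0.445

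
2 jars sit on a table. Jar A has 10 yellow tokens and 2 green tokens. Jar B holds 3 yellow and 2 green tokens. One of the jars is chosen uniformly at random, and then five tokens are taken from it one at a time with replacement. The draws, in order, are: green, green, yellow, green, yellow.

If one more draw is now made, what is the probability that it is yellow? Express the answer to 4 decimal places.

0.6286

Compute the likelihood of the observed sequence for each case: P(data | jar A) = (2/12)(2/12)(10/12)(2/12)(10/12) = 0.003215; P(data | jar B) = (2/5)(2/5)(3/5)(2/5)(3/5) = 0.02304.
The prior-weighted likelihoods are 1/2 · 0.003215 = 0.0016075, 1/2 · 0.02304 = 0.01152; these sum to 0.013128.
Normalising, the posterior is P(jar A | data) = 0.12245, P(jar B | data) = 0.87755.
So P(yellow next | data) = Σ P(yellow next | H) P(H | data) = (5/6)(0.12245) + (3/5)(0.87755) = 0.62857.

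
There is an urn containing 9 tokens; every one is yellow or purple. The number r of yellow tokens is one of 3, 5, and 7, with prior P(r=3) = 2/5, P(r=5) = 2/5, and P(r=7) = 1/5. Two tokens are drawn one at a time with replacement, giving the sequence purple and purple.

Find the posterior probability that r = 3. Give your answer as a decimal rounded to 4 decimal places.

0.6667

The likelihood of the observed sequence under each hypothesis: P(data | r = 3) = (6/9)(6/9) = 4/9; P(data | r = 5) = (4/9)(4/9) = 16/81; P(data | r = 7) = (2/9)(2/9) = 4/81.
The prior-weighted likelihoods are 2/5 · 4/9 = 8/45, 2/5 · 16/81 = 32/405, 1/5 · 4/81 = 4/405; with total 4/15.
So P(r = 3 | data) = (8/45) / (4/15) = 2/3.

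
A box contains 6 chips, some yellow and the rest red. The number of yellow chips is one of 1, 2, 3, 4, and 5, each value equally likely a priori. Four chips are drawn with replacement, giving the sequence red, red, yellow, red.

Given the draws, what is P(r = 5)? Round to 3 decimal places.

Compute the likelihood of the observed sequence for each case: P(data | r = 1) = (5/6)(5/6)(1/6)(5/6) = 0.096451; P(data | r = 2) = (4/6)(4/6)(2/6)(4/6) = 0.098765; P(data | r = 3) = (3/6)(3/6)(3/6)(3/6) = 0.0625; P(data | r = 4) = (2/6)(2/6)(4/6)(2/6) = 0.024691; P(data | r = 5) = (1/6)(1/6)(5/6)(1/6) = 0.003858.
Multiplying each by its prior: 1/5 · 0.096451 = 0.01929, 1/5 · 0.098765 = 0.019753, 1/5 · 0.0625 = 0.0125, 1/5 · 0.024691 = 0.0049383, 1/5 · 0.003858 = 0.0007716; summing to 0.057253.
Hence P(r = 5 | data) = (0.0007716) / (0.057253) = 0.013477.

0.013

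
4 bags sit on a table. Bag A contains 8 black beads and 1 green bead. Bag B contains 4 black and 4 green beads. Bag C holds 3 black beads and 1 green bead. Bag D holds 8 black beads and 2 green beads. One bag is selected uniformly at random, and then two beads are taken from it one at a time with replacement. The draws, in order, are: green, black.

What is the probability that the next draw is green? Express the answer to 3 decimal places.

0.309

The likelihood of the observed sequence under each hypothesis: P(data | bag A) = (1/9)(8/9) = 0.098765; P(data | bag B) = (4/8)(4/8) = 0.25; P(data | bag C) = (1/4)(3/4) = 0.1875; P(data | bag D) = (2/10)(8/10) = 0.16.
Multiplying each by its prior: 1/4 · 0.098765 = 0.024691, 1/4 · 0.25 = 0.0625, 1/4 · 0.1875 = 0.046875, 1/4 · 0.16 = 0.04; these sum to 0.17407.
The posterior is then P(bag A | data) = 0.14185, P(bag B | data) = 0.35906, P(bag C | data) = 0.26929, P(bag D | data) = 0.2298.
So P(green next | data) = Σ P(green next | H) P(H | data) = (1/9)(0.14185) + (1/2)(0.35906) + (1/4)(0.26929) + (1/5)(0.2298) = 0.30857.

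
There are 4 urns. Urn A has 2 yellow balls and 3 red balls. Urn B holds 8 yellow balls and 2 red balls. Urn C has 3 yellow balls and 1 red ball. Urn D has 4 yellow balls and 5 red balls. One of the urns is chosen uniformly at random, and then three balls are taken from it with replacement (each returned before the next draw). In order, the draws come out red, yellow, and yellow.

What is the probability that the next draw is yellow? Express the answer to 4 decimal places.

Compute the likelihood of the observed sequence for each case: P(data | urn A) = (3/5)(2/5)(2/5) = 0.096; P(data | urn B) = (2/10)(8/10)(8/10) = 0.128; P(data | urn C) = (1/4)(3/4)(3/4) = 0.14062; P(data | urn D) = (5/9)(4/9)(4/9) = 0.10974.
The prior-weighted likelihoods are 1/4 · 0.096 = 0.024, 1/4 · 0.128 = 0.032, 1/4 · 0.14062 = 0.035156, 1/4 · 0.10974 = 0.027435; with total 0.11859.
Dividing through by the total gives posterior P(urn A | data) = 0.20238, P(urn B | data) = 0.26983, P(urn C | data) = 0.29645, P(urn D | data) = 0.23134.
So P(yellow next | data) = Σ P(yellow next | H) P(H | data) = (2/5)(0.20238) + (4/5)(0.26983) + (3/4)(0.29645) + (4/9)(0.23134) = 0.62197.

0.6220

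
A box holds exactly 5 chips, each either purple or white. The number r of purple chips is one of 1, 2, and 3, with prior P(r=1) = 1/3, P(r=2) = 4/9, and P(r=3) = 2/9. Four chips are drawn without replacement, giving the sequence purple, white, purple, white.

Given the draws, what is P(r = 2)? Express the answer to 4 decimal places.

Compute the likelihood of the observed sequence for each case: P(data | r = 1) = (1/5)(4/4)(0/3) = 0; P(data | r = 2) = (2/5)(3/4)(1/3)(2/2) = 1/10; P(data | r = 3) = (3/5)(2/4)(2/3)(1/2) = 1/10.
The prior-weighted likelihoods are 1/3 · 0 = 0, 4/9 · 1/10 = 2/45, 2/9 · 1/10 = 1/45; with total 1/15.
By Bayes' rule, P(r = 2 | data) = (2/45) / (1/15) = 2/3.

0.6667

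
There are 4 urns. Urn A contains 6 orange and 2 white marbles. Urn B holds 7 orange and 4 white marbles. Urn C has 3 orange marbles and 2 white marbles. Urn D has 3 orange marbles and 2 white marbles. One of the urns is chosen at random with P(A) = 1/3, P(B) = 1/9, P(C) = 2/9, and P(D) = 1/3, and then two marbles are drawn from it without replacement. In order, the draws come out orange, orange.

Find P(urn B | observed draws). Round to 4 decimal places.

Under each hypothesis, the probability of the observed sequence is: P(data | urn A) = (6/8)(5/7) = 0.53571; P(data | urn B) = (7/11)(6/10) = 0.38182; P(data | urn C) = (3/5)(2/4) = 0.3; P(data | urn D) = (3/5)(2/4) = 0.3.
Weighting by the prior gives 1/3 · 0.53571 = 0.17857, 1/9 · 0.38182 = 0.042424, 2/9 · 0.3 = 0.066667, 1/3 · 0.3 = 0.1; with total 0.38766.
Hence P(urn B | data) = (0.042424) / (0.38766) = 0.10944.

0.1094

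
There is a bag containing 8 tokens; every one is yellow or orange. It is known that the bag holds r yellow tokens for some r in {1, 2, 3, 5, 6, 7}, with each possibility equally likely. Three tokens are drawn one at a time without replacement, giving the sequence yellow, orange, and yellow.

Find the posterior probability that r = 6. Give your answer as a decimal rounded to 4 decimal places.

0.2941

For each hypothesis, P(data | H) works out to: P(data | r = 1) = (1/8)(7/7)(0/6) = 0; P(data | r = 2) = (2/8)(6/7)(1/6) = 1/28; P(data | r = 3) = (3/8)(5/7)(2/6) = 5/56; P(data | r = 5) = (5/8)(3/7)(4/6) = 5/28; P(data | r = 6) = (6/8)(2/7)(5/6) = 5/28; P(data | r = 7) = (7/8)(1/7)(6/6) = 1/8.
Multiplying each by its prior: 1/6 · 0 = 0, 1/6 · 1/28 = 1/168, 1/6 · 5/56 = 5/336, 1/6 · 5/28 = 5/168, 1/6 · 5/28 = 5/168, 1/6 · 1/8 = 1/48; with total 17/168.
By Bayes' rule, P(r = 6 | data) = (5/168) / (17/168) = 5/17.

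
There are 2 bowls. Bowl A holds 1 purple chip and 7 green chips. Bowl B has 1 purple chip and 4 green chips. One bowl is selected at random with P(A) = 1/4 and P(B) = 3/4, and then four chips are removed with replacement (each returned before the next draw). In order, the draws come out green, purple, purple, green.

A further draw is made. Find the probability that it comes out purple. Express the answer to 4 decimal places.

Compute the likelihood of the observed sequence for each case: P(data | bowl A) = (7/8)(1/8)(1/8)(7/8) = 0.011963; P(data | bowl B) = (4/5)(1/5)(1/5)(4/5) = 0.0256.
The prior-weighted likelihoods are 1/4 · 0.011963 = 0.0029907, 3/4 · 0.0256 = 0.0192; summing to 0.022191.
The posterior is then P(bowl A | data) = 0.13477, P(bowl B | data) = 0.86523.
So P(purple next | data) = Σ P(purple next | H) P(H | data) = (1/8)(0.13477) + (1/5)(0.86523) = 0.18989.

0.1899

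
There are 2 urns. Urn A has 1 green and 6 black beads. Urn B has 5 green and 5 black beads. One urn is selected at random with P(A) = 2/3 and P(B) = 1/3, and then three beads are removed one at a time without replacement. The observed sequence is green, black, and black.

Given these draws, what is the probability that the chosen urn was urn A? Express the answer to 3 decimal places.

Under each hypothesis, the probability of the observed sequence is: P(data | urn A) = (1/7)(6/6)(5/5) = 1/7; P(data | urn B) = (5/10)(5/9)(4/8) = 5/36.
The prior-weighted likelihoods are 2/3 · 1/7 = 2/21, 1/3 · 5/36 = 5/108; summing to 107/756.
Hence P(urn A | data) = (2/21) / (107/756) = 72/107.

0.673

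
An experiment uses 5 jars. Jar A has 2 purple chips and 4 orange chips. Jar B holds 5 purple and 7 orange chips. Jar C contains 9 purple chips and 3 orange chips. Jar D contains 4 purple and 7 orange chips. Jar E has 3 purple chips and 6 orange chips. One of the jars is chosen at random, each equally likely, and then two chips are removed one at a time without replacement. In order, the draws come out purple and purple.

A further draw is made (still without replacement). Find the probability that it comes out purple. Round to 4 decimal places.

The likelihood of the observed sequence under each hypothesis: P(data | jar A) = (2/6)(1/5) = 0.066667; P(data | jar B) = (5/12)(4/11) = 0.15152; P(data | jar C) = (9/12)(8/11) = 0.54545; P(data | jar D) = (4/11)(3/10) = 0.10909; P(data | jar E) = (3/9)(2/8) = 0.083333.
Weighting by the prior gives 1/5 · 0.066667 = 0.013333, 1/5 · 0.15152 = 0.030303, 1/5 · 0.54545 = 0.10909, 1/5 · 0.10909 = 0.021818, 1/5 · 0.083333 = 0.016667; summing to 0.19121.
Normalising, the posterior is P(jar A | data) = 0.069731, P(jar B | data) = 0.15848, P(jar C | data) = 0.57052, P(jar D | data) = 0.1141, P(jar E | data) = 0.087163.
So P(purple next | data) = Σ P(purple next | H) P(H | data) = (0)(0.069731) + (3/10)(0.15848) + (7/10)(0.57052) + (2/9)(0.1141) + (1/7)(0.087163) = 0.48472.

0.4847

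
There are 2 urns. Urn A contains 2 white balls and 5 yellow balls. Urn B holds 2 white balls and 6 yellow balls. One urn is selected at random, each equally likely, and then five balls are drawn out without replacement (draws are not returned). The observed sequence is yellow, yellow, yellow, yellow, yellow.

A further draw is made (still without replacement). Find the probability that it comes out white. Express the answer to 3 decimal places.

0.769

For each hypothesis, P(data | H) works out to: P(data | urn A) = (5/7)(4/6)(3/5)(2/4)(1/3) = 1/21; P(data | urn B) = (6/8)(5/7)(4/6)(3/5)(2/4) = 3/28.
Multiplying each by its prior: 1/2 · 1/21 = 1/42, 1/2 · 3/28 = 3/56; summing to 13/168.
Dividing through by the total gives posterior P(urn A | data) = 4/13, P(urn B | data) = 9/13.
Averaging over the posterior, P(white next | data) = (1)(4/13) + (2/3)(9/13) = 10/13.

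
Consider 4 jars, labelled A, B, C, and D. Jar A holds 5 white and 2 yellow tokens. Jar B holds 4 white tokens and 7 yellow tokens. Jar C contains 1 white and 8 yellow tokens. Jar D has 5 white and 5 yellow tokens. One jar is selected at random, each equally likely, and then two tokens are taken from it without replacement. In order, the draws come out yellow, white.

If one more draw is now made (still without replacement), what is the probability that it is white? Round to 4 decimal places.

0.4699

Under each hypothesis, the probability of the observed sequence is: P(data | jar A) = (2/7)(5/6) = 0.2381; P(data | jar B) = (7/11)(4/10) = 0.25455; P(data | jar C) = (8/9)(1/8) = 0.11111; P(data | jar D) = (5/10)(5/9) = 0.27778.
The prior-weighted likelihoods are 1/4 · 0.2381 = 0.059524, 1/4 · 0.25455 = 0.063636, 1/4 · 0.11111 = 0.027778, 1/4 · 0.27778 = 0.069444; with total 0.22038.
Dividing through by the total gives posterior P(jar A | data) = 0.27009, P(jar B | data) = 0.28875, P(jar C | data) = 0.12604, P(jar D | data) = 0.31511.
So P(white next | data) = Σ P(white next | H) P(H | data) = (4/5)(0.27009) + (1/3)(0.28875) + (0)(0.12604) + (1/2)(0.31511) = 0.46988.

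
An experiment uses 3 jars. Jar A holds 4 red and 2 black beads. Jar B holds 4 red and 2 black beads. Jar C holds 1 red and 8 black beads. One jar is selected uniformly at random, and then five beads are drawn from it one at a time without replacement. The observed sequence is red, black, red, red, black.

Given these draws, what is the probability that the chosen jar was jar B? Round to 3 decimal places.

The likelihood of the observed sequence under each hypothesis: P(data | jar A) = (4/6)(2/5)(3/4)(2/3)(1/2) = 1/15; P(data | jar B) = (4/6)(2/5)(3/4)(2/3)(1/2) = 1/15; P(data | jar C) = (1/9)(8/8)(0/7) = 0.
The prior-weighted likelihoods are 1/3 · 1/15 = 1/45, 1/3 · 1/15 = 1/45, 1/3 · 0 = 0; these sum to 2/45.
So P(jar B | data) = (1/45) / (2/45) = 1/2.

0.500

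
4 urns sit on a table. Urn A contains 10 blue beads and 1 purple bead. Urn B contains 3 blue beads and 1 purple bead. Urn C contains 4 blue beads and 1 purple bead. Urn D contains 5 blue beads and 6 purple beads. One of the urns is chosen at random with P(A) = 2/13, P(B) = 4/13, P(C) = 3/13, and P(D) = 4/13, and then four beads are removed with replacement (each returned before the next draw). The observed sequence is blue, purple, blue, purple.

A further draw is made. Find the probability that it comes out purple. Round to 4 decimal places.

0.3897

Compute the likelihood of the observed sequence for each case: P(data | urn A) = (10/11)(1/11)(10/11)(1/11) = 0.0068301; P(data | urn B) = (3/4)(1/4)(3/4)(1/4) = 0.035156; P(data | urn C) = (4/5)(1/5)(4/5)(1/5) = 0.0256; P(data | urn D) = (5/11)(6/11)(5/11)(6/11) = 0.061471.
Weighting by the prior gives 2/13 · 0.0068301 = 0.0010508, 4/13 · 0.035156 = 0.010817, 3/13 · 0.0256 = 0.0059077, 4/13 · 0.061471 = 0.018914; summing to 0.03669.
Normalising, the posterior is P(urn A | data) = 0.02864, P(urn B | data) = 0.29483, P(urn C | data) = 0.16102, P(urn D | data) = 0.51551.
So P(purple next | data) = Σ P(purple next | H) P(H | data) = (1/11)(0.02864) + (1/4)(0.29483) + (1/5)(0.16102) + (6/11)(0.51551) = 0.3897.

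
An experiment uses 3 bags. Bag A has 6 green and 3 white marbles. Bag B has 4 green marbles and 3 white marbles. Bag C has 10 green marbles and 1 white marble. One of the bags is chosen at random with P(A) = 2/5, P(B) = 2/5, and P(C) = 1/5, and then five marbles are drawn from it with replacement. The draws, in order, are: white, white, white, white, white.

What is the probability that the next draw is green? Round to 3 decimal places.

0.593

Under each hypothesis, the probability of the observed sequence is: P(data | bag A) = (3/9)(3/9)(3/9)(3/9)(3/9) = 0.0041152; P(data | bag B) = (3/7)(3/7)(3/7)(3/7)(3/7) = 0.014458; P(data | bag C) = (1/11)(1/11)(1/11)(1/11)(1/11) = 6.2092e-06.
Weighting by the prior gives 2/5 · 0.0041152 = 0.0016461, 2/5 · 0.014458 = 0.0057833, 1/5 · 6.2092e-06 = 1.2418e-06; these sum to 0.0074306.
Dividing through by the total gives posterior P(bag A | data) = 0.22153, P(bag B | data) = 0.77831, P(bag C | data) = 0.00016712.
Averaging over the posterior, P(green next | data) = (2/3)(0.22153) + (4/7)(0.77831) + (10/11)(0.00016712) = 0.59258.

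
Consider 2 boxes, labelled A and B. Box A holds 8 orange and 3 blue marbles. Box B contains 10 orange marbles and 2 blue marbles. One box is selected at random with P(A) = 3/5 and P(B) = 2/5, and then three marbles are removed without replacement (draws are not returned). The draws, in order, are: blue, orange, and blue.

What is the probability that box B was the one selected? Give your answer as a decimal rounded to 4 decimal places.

0.1724

Under each hypothesis, the probability of the observed sequence is: P(data | box A) = (3/11)(8/10)(2/9) = 8/165; P(data | box B) = (2/12)(10/11)(1/10) = 1/66.
The prior-weighted likelihoods are 3/5 · 8/165 = 8/275, 2/5 · 1/66 = 1/165; these sum to 29/825.
By Bayes' rule, P(box B | data) = (1/165) / (29/825) = 5/29.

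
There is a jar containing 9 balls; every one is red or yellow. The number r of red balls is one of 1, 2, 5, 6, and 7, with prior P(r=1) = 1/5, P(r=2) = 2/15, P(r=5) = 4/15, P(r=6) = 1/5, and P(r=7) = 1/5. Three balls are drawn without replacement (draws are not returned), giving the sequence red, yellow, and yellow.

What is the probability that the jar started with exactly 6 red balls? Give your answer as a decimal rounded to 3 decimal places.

0.149

Compute the likelihood of the observed sequence for each case: P(data | r = 1) = (1/9)(8/8)(7/7) = 0.11111; P(data | r = 2) = (2/9)(7/8)(6/7) = 0.16667; P(data | r = 5) = (5/9)(4/8)(3/7) = 0.11905; P(data | r = 6) = (6/9)(3/8)(2/7) = 0.071429; P(data | r = 7) = (7/9)(2/8)(1/7) = 0.027778.
The prior-weighted likelihoods are 1/5 · 0.11111 = 0.022222, 2/15 · 0.16667 = 0.022222, 4/15 · 0.11905 = 0.031746, 1/5 · 0.071429 = 0.014286, 1/5 · 0.027778 = 0.0055556; these sum to 0.096032.
So P(r = 6 | data) = (0.014286) / (0.096032) = 0.14876.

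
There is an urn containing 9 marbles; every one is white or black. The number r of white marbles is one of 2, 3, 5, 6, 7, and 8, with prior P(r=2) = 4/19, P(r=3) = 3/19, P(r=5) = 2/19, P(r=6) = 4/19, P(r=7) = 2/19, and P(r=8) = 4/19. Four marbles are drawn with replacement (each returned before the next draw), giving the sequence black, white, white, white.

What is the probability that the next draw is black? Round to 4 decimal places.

Under each hypothesis, the probability of the observed sequence is: P(data | r = 2) = (7/9)(2/9)(2/9)(2/9) = 0.0085353; P(data | r = 3) = (6/9)(3/9)(3/9)(3/9) = 0.024691; P(data | r = 5) = (4/9)(5/9)(5/9)(5/9) = 0.076208; P(data | r = 6) = (3/9)(6/9)(6/9)(6/9) = 0.098765; P(data | r = 7) = (2/9)(7/9)(7/9)(7/9) = 0.10456; P(data | r = 8) = (1/9)(8/9)(8/9)(8/9) = 0.078037.
The prior-weighted likelihoods are 4/19 · 0.0085353 = 0.0017969, 3/19 · 0.024691 = 0.0038986, 2/19 · 0.076208 = 0.0080219, 4/19 · 0.098765 = 0.020793, 2/19 · 0.10456 = 0.011006, 4/19 · 0.078037 = 0.016429; these sum to 0.061945.
Dividing through by the total gives posterior P(r = 2 | data) = 0.029008, P(r = 3 | data) = 0.062937, P(r = 5 | data) = 0.1295, P(r = 6 | data) = 0.33566, P(r = 7 | data) = 0.17767, P(r = 8 | data) = 0.26522.
The predictive probability is P(black next | data) = (7/9)(0.029008) + (2/3)(0.062937) + (4/9)(0.1295) + (1/3)(0.33566) + (2/9)(0.17767) + (1/9)(0.26522) = 0.30292.

0.3029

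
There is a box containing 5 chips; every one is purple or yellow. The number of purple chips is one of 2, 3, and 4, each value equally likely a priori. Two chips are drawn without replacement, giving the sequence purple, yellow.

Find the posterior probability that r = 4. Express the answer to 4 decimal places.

0.2500

The likelihood of the observed sequence under each hypothesis: P(data | r = 2) = (2/5)(3/4) = 3/10; P(data | r = 3) = (3/5)(2/4) = 3/10; P(data | r = 4) = (4/5)(1/4) = 1/5.
Multiplying each by its prior: 1/3 · 3/10 = 1/10, 1/3 · 3/10 = 1/10, 1/3 · 1/5 = 1/15; summing to 4/15.
Therefore the posterior P(r = 4 | data) = (1/15) / (4/15) = 1/4.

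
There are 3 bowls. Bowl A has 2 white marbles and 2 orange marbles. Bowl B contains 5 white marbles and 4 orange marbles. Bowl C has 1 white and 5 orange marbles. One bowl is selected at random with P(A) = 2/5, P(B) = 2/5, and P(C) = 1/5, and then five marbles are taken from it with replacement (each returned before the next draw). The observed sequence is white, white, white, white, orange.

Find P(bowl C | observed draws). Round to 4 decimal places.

Compute the likelihood of the observed sequence for each case: P(data | bowl A) = (2/4)(2/4)(2/4)(2/4)(2/4) = 0.03125; P(data | bowl B) = (5/9)(5/9)(5/9)(5/9)(4/9) = 0.042338; P(data | bowl C) = (1/6)(1/6)(1/6)(1/6)(5/6) = 0.000643.
Weighting by the prior gives 2/5 · 0.03125 = 0.0125, 2/5 · 0.042338 = 0.016935, 1/5 · 0.000643 = 0.0001286; summing to 0.029564.
So P(bowl C | data) = (0.0001286) / (0.029564) = 0.00435.

0.0043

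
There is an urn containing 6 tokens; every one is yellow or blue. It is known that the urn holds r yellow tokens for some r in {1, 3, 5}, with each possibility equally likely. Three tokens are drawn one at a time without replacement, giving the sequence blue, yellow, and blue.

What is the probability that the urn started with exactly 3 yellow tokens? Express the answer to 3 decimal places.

0.474

The likelihood of the observed sequence under each hypothesis: P(data | r = 1) = (5/6)(1/5)(4/4) = 1/6; P(data | r = 3) = (3/6)(3/5)(2/4) = 3/20; P(data | r = 5) = (1/6)(5/5)(0/4) = 0.
The prior-weighted likelihoods are 1/3 · 1/6 = 1/18, 1/3 · 3/20 = 1/20, 1/3 · 0 = 0; these sum to 19/180.
Hence P(r = 3 | data) = (1/20) / (19/180) = 9/19.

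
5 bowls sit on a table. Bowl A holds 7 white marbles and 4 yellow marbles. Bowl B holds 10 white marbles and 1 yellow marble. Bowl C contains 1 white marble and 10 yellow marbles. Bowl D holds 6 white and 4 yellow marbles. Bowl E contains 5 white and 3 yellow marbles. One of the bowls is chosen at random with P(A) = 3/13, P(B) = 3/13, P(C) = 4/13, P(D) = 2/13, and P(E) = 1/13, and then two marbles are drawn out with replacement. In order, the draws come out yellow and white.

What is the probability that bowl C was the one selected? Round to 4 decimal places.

Under each hypothesis, the probability of the observed sequence is: P(data | bowl A) = (4/11)(7/11) = 0.2314; P(data | bowl B) = (1/11)(10/11) = 0.082645; P(data | bowl C) = (10/11)(1/11) = 0.082645; P(data | bowl D) = (4/10)(6/10) = 0.24; P(data | bowl E) = (3/8)(5/8) = 0.23438.
The prior-weighted likelihoods are 3/13 · 0.2314 = 0.053401, 3/13 · 0.082645 = 0.019072, 4/13 · 0.082645 = 0.025429, 2/13 · 0.24 = 0.036923, 1/13 · 0.23438 = 0.018029; summing to 0.15285.
By Bayes' rule, P(bowl C | data) = (0.025429) / (0.15285) = 0.16636.

0.1664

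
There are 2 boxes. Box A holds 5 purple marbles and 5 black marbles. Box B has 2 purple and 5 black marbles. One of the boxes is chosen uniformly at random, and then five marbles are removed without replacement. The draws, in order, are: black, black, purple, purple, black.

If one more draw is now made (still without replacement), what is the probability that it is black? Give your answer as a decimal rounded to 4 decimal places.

0.7273

Compute the likelihood of the observed sequence for each case: P(data | box A) = (5/10)(4/9)(5/8)(4/7)(3/6) = 5/126; P(data | box B) = (5/7)(4/6)(2/5)(1/4)(3/3) = 1/21.
The prior-weighted likelihoods are 1/2 · 5/126 = 5/252, 1/2 · 1/21 = 1/42; summing to 11/252.
Normalising, the posterior is P(box A | data) = 5/11, P(box B | data) = 6/11.
Averaging over the posterior, P(black next | data) = (2/5)(5/11) + (1)(6/11) = 8/11.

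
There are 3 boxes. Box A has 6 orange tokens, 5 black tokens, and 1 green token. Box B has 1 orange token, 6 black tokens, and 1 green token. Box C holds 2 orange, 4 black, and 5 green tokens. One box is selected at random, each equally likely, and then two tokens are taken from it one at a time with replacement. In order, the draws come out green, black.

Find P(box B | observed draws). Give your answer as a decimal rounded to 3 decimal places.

0.319

For each hypothesis, P(data | H) works out to: P(data | box A) = (1/12)(5/12) = 0.034722; P(data | box B) = (1/8)(6/8) = 0.09375; P(data | box C) = (5/11)(4/11) = 0.16529.
Weighting by the prior gives 1/3 · 0.034722 = 0.011574, 1/3 · 0.09375 = 0.03125, 1/3 · 0.16529 = 0.055096; summing to 0.09792.
Therefore the posterior P(box B | data) = (0.03125) / (0.09792) = 0.31914.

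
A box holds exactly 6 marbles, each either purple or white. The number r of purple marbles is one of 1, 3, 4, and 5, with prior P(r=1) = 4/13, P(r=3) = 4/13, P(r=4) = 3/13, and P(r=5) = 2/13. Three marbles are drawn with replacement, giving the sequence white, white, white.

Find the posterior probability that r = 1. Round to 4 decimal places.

The likelihood of the observed sequence under each hypothesis: P(data | r = 1) = (5/6)(5/6)(5/6) = 0.5787; P(data | r = 3) = (3/6)(3/6)(3/6) = 0.125; P(data | r = 4) = (2/6)(2/6)(2/6) = 0.037037; P(data | r = 5) = (1/6)(1/6)(1/6) = 0.0046296.
The prior-weighted likelihoods are 4/13 · 0.5787 = 0.17806, 4/13 · 0.125 = 0.038462, 3/13 · 0.037037 = 0.008547, 2/13 · 0.0046296 = 0.00071225; with total 0.22578.
So P(r = 1 | data) = (0.17806) / (0.22578) = 0.78864.

0.7886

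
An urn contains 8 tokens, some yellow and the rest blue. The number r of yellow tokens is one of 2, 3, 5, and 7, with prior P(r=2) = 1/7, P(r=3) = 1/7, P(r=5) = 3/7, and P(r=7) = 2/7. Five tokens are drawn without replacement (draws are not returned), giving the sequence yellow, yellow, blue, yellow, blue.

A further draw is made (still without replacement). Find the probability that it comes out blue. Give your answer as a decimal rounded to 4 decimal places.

For each hypothesis, P(data | H) works out to: P(data | r = 2) = (2/8)(1/7)(6/6)(0/5) = 0; P(data | r = 3) = (3/8)(2/7)(5/6)(1/5)(4/4) = 1/56; P(data | r = 5) = (5/8)(4/7)(3/6)(3/5)(2/4) = 3/56; P(data | r = 7) = (7/8)(6/7)(1/6)(5/5)(0/4) = 0.
Weighting by the prior gives 1/7 · 0 = 0, 1/7 · 1/56 = 1/392, 3/7 · 3/56 = 9/392, 2/7 · 0 = 0; with total 5/196.
The posterior is then P(r = 2 | data) = 0, P(r = 3 | data) = 1/10, P(r = 5 | data) = 9/10, P(r = 7 | data) = 0.
So P(blue next | data) = Σ P(blue next | H) P(H | data) = (1)(1/10) + (1/3)(9/10) = 2/5.

0.4000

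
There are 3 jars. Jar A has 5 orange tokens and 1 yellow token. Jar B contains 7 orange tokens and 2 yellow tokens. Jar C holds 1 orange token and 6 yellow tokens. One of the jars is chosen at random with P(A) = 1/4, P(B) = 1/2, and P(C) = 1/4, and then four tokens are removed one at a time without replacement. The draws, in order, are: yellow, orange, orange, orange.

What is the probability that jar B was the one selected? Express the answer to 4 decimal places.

0.6250

For each hypothesis, P(data | H) works out to: P(data | jar A) = (1/6)(5/5)(4/4)(3/3) = 1/6; P(data | jar B) = (2/9)(7/8)(6/7)(5/6) = 5/36; P(data | jar C) = (6/7)(1/6)(0/5) = 0.
Multiplying each by its prior: 1/4 · 1/6 = 1/24, 1/2 · 5/36 = 5/72, 1/4 · 0 = 0; these sum to 1/9.
Hence P(jar B | data) = (5/72) / (1/9) = 5/8.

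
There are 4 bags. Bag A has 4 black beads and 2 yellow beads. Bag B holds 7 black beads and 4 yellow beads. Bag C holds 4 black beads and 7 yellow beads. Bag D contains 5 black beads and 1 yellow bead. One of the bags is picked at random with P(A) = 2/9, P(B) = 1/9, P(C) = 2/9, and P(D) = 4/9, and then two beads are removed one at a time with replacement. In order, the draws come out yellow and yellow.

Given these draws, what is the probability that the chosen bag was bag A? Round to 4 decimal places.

0.1742

Under each hypothesis, the probability of the observed sequence is: P(data | bag A) = (2/6)(2/6) = 0.11111; P(data | bag B) = (4/11)(4/11) = 0.13223; P(data | bag C) = (7/11)(7/11) = 0.40496; P(data | bag D) = (1/6)(1/6) = 0.027778.
Weighting by the prior gives 2/9 · 0.11111 = 0.024691, 1/9 · 0.13223 = 0.014692, 2/9 · 0.40496 = 0.089991, 4/9 · 0.027778 = 0.012346; summing to 0.14172.
Therefore the posterior P(bag A | data) = (0.024691) / (0.14172) = 0.17423.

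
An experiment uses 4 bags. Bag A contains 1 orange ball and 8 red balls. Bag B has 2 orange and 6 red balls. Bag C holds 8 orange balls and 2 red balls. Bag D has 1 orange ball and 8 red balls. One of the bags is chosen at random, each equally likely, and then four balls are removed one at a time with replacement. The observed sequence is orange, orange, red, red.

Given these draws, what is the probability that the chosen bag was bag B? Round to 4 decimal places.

The likelihood of the observed sequence under each hypothesis: P(data | bag A) = (1/9)(1/9)(8/9)(8/9) = 0.0097546; P(data | bag B) = (2/8)(2/8)(6/8)(6/8) = 0.035156; P(data | bag C) = (8/10)(8/10)(2/10)(2/10) = 0.0256; P(data | bag D) = (1/9)(1/9)(8/9)(8/9) = 0.0097546.
Multiplying each by its prior: 1/4 · 0.0097546 = 0.0024387, 1/4 · 0.035156 = 0.0087891, 1/4 · 0.0256 = 0.0064, 1/4 · 0.0097546 = 0.0024387; these sum to 0.020066.
So P(bag B | data) = (0.0087891) / (0.020066) = 0.438.

0.4380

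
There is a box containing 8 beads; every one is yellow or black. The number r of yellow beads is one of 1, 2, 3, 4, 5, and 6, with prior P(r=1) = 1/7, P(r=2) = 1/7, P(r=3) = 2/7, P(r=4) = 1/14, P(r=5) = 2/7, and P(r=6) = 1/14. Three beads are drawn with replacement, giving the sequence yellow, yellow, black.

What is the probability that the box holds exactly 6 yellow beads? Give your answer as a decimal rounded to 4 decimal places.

For each hypothesis, P(data | H) works out to: P(data | r = 1) = (1/8)(1/8)(7/8) = 0.013672; P(data | r = 2) = (2/8)(2/8)(6/8) = 0.046875; P(data | r = 3) = (3/8)(3/8)(5/8) = 0.087891; P(data | r = 4) = (4/8)(4/8)(4/8) = 0.125; P(data | r = 5) = (5/8)(5/8)(3/8) = 0.14648; P(data | r = 6) = (6/8)(6/8)(2/8) = 0.14062.
Multiplying each by its prior: 1/7 · 0.013672 = 0.0019531, 1/7 · 0.046875 = 0.0066964, 2/7 · 0.087891 = 0.025112, 1/14 · 0.125 = 0.0089286, 2/7 · 0.14648 = 0.041853, 1/14 · 0.14062 = 0.010045; these sum to 0.094587.
Hence P(r = 6 | data) = (0.010045) / (0.094587) = 0.10619.

0.1062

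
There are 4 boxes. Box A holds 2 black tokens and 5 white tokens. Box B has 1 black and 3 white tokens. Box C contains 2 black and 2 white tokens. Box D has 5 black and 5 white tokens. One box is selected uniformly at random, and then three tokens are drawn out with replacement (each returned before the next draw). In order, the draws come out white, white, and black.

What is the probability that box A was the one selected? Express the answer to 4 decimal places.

0.2718

For each hypothesis, P(data | H) works out to: P(data | box A) = (5/7)(5/7)(2/7) = 0.14577; P(data | box B) = (3/4)(3/4)(1/4) = 0.14062; P(data | box C) = (2/4)(2/4)(2/4) = 0.125; P(data | box D) = (5/10)(5/10)(5/10) = 0.125.
Weighting by the prior gives 1/4 · 0.14577 = 0.036443, 1/4 · 0.14062 = 0.035156, 1/4 · 0.125 = 0.03125, 1/4 · 0.125 = 0.03125; summing to 0.1341.
So P(box A | data) = (0.036443) / (0.1341) = 0.27176.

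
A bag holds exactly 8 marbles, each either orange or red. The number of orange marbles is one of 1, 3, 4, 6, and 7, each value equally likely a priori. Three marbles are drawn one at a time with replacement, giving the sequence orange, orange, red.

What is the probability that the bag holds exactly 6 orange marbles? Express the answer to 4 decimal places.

Under each hypothesis, the probability of the observed sequence is: P(data | r = 1) = (1/8)(1/8)(7/8) = 0.013672; P(data | r = 3) = (3/8)(3/8)(5/8) = 0.087891; P(data | r = 4) = (4/8)(4/8)(4/8) = 0.125; P(data | r = 6) = (6/8)(6/8)(2/8) = 0.14062; P(data | r = 7) = (7/8)(7/8)(1/8) = 0.095703.
Weighting by the prior gives 1/5 · 0.013672 = 0.0027344, 1/5 · 0.087891 = 0.017578, 1/5 · 0.125 = 0.025, 1/5 · 0.14062 = 0.028125, 1/5 · 0.095703 = 0.019141; these sum to 0.092578.
Therefore the posterior P(r = 6 | data) = (0.028125) / (0.092578) = 0.3038.

0.3038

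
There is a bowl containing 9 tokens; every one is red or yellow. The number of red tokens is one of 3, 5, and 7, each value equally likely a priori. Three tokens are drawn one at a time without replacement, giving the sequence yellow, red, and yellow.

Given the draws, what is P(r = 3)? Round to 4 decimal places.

0.5488

For each hypothesis, P(data | H) works out to: P(data | r = 3) = (6/9)(3/8)(5/7) = 5/28; P(data | r = 5) = (4/9)(5/8)(3/7) = 5/42; P(data | r = 7) = (2/9)(7/8)(1/7) = 1/36.
Weighting by the prior gives 1/3 · 5/28 = 5/84, 1/3 · 5/42 = 5/126, 1/3 · 1/36 = 1/108; summing to 41/378.
Hence P(r = 3 | data) = (5/84) / (41/378) = 45/82.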